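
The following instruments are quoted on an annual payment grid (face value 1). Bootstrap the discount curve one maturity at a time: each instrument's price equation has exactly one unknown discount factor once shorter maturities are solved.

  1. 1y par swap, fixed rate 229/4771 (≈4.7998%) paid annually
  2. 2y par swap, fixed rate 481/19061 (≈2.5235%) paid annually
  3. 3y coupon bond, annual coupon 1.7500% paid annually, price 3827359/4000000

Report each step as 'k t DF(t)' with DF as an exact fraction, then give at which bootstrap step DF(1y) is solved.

step 1 [1y] swap r/1=229/4771: DF=(1 − 229/4771·(0))/(1+229/4771) = 4771/5000 ≈ 0.954200
step 2 [2y] swap r/1=481/19061: DF=(1 − 481/19061·(0.954200))/(1+481/19061) = 9519/10000 ≈ 0.951900
step 3 [3y] bond c/1=7/400: DF=(3827359/4000000 − 7/400·(0.954200+0.951900))/(1+7/400) = 2269/2500 ≈ 0.907600

1 1 4771/5000
2 2 9519/10000
3 3 2269/2500
DF(1y) is solved at step 1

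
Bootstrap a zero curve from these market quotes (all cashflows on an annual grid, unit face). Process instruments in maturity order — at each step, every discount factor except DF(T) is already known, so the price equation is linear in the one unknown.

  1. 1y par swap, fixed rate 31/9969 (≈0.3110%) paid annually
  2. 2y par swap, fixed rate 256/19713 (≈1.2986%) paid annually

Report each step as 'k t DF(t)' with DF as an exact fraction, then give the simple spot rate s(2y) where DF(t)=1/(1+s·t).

step 1 [1y] swap r/1=31/9969: DF=(1 − 31/9969·(0))/(1+31/9969) = 9969/10000 ≈ 0.996900
step 2 [2y] swap r/1=256/19713: DF=(1 − 256/19713·(0.996900))/(1+256/19713) = 609/625 ≈ 0.974400

1 1 9969/10000
2 2 609/625
s(2y) = (1/(609/625) − 1)/(2) = 8/609 ≈ 1.3136%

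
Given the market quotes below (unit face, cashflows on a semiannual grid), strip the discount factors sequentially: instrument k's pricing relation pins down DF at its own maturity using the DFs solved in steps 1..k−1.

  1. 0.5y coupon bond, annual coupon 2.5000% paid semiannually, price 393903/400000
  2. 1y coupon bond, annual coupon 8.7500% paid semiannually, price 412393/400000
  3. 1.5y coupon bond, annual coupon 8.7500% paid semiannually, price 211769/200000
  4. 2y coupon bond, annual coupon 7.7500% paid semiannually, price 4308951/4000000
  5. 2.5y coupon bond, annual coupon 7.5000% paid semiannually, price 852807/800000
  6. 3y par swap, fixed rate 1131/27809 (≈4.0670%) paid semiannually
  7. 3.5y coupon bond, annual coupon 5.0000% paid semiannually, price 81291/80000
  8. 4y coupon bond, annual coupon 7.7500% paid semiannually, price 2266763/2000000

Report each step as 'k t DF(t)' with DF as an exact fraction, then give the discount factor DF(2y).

1 1/2 4863/5000
2 1 947/1000
3 3/2 467/500
4 2 4653/5000
5 5/2 8907/10000
6 3 8869/10000
7 7/2 8557/10000
8 4 8517/10000
DF(2y) = 4653/5000 ≈ 0.930600

step 1 [0.5y] bond c/2=1/80: DF=(393903/400000 − 1/80·(0))/(1+1/80) = 4863/5000 ≈ 0.972600
step 2 [1y] bond c/2=7/160: DF=(412393/400000 − 7/160·(0.972600))/(1+7/160) = 947/1000 ≈ 0.947000
step 3 [1.5y] bond c/2=7/160: DF=(211769/200000 − 7/160·(0.972600+0.947000))/(1+7/160) = 467/500 ≈ 0.934000
step 4 [2y] bond c/2=31/800: DF=(4308951/4000000 − 31/800·(0.972600+0.947000+0.934000))/(1+31/800) = 4653/5000 ≈ 0.930600
step 5 [2.5y] bond c/2=3/80: DF=(852807/800000 − 3/80·(0.972600+0.947000+0.934000+0.930600))/(1+3/80) = 8907/10000 ≈ 0.890700
step 6 [3y] swap r/2=1131/55618: DF=(1 − 1131/55618·(0.972600+0.947000+0.934000+0.930600+0.890700))/(1+1131/55618) = 8869/10000 ≈ 0.886900
step 7 [3.5y] bond c/2=1/40: DF=(81291/80000 − 1/40·(0.972600+0.947000+0.934000+0.930600+0.890700+0.886900))/(1+1/40) = 8557/10000 ≈ 0.855700
step 8 [4y] bond c/2=31/800: DF=(2266763/2000000 − 31/800·(0.972600+0.947000+0.934000+0.930600+0.890700+0.886900+0.855700))/(1+31/800) = 8517/10000 ≈ 0.851700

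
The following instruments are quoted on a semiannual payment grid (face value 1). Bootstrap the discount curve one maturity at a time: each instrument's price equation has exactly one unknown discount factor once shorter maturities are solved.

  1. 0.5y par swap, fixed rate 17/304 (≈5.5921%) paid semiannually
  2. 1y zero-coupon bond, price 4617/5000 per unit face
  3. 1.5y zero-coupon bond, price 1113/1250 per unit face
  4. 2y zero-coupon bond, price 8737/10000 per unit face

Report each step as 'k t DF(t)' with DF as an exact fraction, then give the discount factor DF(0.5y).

1 1/2 608/625
2 1 4617/5000
3 3/2 1113/1250
4 2 8737/10000
DF(0.5y) = 608/625 ≈ 0.972800

step 1 [0.5y] swap r/2=17/608: DF=(1 − 17/608·(0))/(1+17/608) = 608/625 ≈ 0.972800
step 2 [1y] zero: DF = P = 4617/5000 ≈ 0.923400
step 3 [1.5y] zero: DF = P = 1113/1250 ≈ 0.890400
step 4 [2y] zero: DF = P = 8737/10000 ≈ 0.873700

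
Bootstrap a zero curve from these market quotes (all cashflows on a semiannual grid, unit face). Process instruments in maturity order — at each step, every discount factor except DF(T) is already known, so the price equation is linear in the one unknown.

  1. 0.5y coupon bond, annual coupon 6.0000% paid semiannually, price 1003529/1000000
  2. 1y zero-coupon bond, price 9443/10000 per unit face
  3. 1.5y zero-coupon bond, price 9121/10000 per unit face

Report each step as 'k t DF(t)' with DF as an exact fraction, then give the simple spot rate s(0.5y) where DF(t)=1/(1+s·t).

step 1 [0.5y] bond c/2=3/100: DF=(1003529/1000000 − 3/100·(0))/(1+3/100) = 9743/10000 ≈ 0.974300
step 2 [1y] zero: DF = P = 9443/10000 ≈ 0.944300
step 3 [1.5y] zero: DF = P = 9121/10000 ≈ 0.912100

1 1/2 9743/10000
2 1 9443/10000
3 3/2 9121/10000
s(0.5y) = (1/(9743/10000) − 1)/(1/2) = 514/9743 ≈ 5.2756%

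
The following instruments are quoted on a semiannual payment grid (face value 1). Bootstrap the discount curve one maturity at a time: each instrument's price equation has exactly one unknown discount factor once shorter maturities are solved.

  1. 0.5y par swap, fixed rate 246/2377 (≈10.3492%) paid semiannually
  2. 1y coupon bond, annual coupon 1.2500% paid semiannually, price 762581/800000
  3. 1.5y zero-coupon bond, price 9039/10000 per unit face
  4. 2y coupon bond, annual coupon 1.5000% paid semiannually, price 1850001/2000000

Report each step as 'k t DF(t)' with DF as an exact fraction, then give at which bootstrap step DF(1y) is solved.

1 1/2 2377/2500
2 1 4707/5000
3 3/2 9039/10000
4 2 8973/10000
DF(1y) is solved at step 2

step 1 [0.5y] swap r/2=123/2377: DF=(1 − 123/2377·(0))/(1+123/2377) = 2377/2500 ≈ 0.950800
step 2 [1y] bond c/2=1/160: DF=(762581/800000 − 1/160·(0.950800))/(1+1/160) = 4707/5000 ≈ 0.941400
step 3 [1.5y] zero: DF = P = 9039/10000 ≈ 0.903900
step 4 [2y] bond c/2=3/400: DF=(1850001/2000000 − 3/400·(0.950800+0.941400+0.903900))/(1+3/400) = 8973/10000 ≈ 0.897300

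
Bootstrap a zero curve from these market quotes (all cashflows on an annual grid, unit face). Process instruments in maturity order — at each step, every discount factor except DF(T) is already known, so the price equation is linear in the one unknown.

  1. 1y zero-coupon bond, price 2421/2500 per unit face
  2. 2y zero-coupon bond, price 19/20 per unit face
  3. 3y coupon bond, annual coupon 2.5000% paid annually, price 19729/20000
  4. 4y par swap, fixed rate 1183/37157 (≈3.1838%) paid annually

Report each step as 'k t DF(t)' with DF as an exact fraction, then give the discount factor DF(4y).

1 1 2421/2500
2 2 19/20
3 3 2289/2500
4 4 8817/10000
DF(4y) = 8817/10000 ≈ 0.881700

step 1 [1y] zero: DF = P = 2421/2500 ≈ 0.968400
step 2 [2y] zero: DF = P = 19/20 ≈ 0.950000
step 3 [3y] bond c/1=1/40: DF=(19729/20000 − 1/40·(0.968400+0.950000))/(1+1/40) = 2289/2500 ≈ 0.915600
step 4 [4y] swap r/1=1183/37157: DF=(1 − 1183/37157·(0.968400+0.950000+0.915600))/(1+1183/37157) = 8817/10000 ≈ 0.881700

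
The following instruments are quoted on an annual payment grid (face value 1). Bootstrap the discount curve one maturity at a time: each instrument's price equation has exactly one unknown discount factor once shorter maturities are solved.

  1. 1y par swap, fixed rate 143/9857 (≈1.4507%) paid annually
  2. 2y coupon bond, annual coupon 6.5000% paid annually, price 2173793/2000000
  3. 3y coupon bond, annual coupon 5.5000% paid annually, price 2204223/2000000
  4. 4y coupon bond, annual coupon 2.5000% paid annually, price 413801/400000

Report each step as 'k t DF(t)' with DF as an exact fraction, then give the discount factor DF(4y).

step 1 [1y] swap r/1=143/9857: DF=(1 − 143/9857·(0))/(1+143/9857) = 9857/10000 ≈ 0.985700
step 2 [2y] bond c/1=13/200: DF=(2173793/2000000 − 13/200·(0.985700))/(1+13/200) = 2401/2500 ≈ 0.960400
step 3 [3y] bond c/1=11/200: DF=(2204223/2000000 − 11/200·(0.985700+0.960400))/(1+11/200) = 1179/1250 ≈ 0.943200
step 4 [4y] bond c/1=1/40: DF=(413801/400000 − 1/40·(0.985700+0.960400+0.943200))/(1+1/40) = 2347/2500 ≈ 0.938800

1 1 9857/10000
2 2 2401/2500
3 3 1179/1250
4 4 2347/2500
DF(4y) = 2347/2500 ≈ 0.938800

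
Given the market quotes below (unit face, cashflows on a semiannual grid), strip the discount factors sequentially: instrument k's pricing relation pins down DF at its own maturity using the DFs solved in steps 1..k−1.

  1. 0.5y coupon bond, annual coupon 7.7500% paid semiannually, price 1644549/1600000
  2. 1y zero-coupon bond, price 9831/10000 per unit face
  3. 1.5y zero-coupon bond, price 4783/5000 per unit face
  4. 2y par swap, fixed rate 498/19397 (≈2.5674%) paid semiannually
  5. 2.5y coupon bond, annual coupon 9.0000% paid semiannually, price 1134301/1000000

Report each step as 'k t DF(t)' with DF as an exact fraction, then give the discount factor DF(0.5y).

step 1 [0.5y] bond c/2=31/800: DF=(1644549/1600000 − 31/800·(0))/(1+31/800) = 1979/2000 ≈ 0.989500
step 2 [1y] zero: DF = P = 9831/10000 ≈ 0.983100
step 3 [1.5y] zero: DF = P = 4783/5000 ≈ 0.956600
step 4 [2y] swap r/2=249/19397: DF=(1 − 249/19397·(0.989500+0.983100+0.956600))/(1+249/19397) = 4751/5000 ≈ 0.950200
step 5 [2.5y] bond c/2=9/200: DF=(1134301/1000000 − 9/200·(0.989500+0.983100+0.956600+0.950200))/(1+9/200) = 574/625 ≈ 0.918400

1 1/2 1979/2000
2 1 9831/10000
3 3/2 4783/5000
4 2 4751/5000
5 5/2 574/625
DF(0.5y) = 1979/2000 ≈ 0.989500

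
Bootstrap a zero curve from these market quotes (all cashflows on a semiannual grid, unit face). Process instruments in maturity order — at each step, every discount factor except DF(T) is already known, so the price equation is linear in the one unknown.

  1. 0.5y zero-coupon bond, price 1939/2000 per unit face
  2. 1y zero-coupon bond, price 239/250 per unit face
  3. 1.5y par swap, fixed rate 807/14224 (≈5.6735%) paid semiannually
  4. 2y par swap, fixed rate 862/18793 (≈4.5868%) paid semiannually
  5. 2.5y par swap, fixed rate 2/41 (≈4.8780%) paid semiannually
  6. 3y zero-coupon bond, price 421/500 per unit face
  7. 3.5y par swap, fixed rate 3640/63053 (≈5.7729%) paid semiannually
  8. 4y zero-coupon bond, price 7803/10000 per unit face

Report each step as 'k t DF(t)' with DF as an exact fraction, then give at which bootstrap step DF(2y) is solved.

step 1 [0.5y] zero: DF = P = 1939/2000 ≈ 0.969500
step 2 [1y] zero: DF = P = 239/250 ≈ 0.956000
step 3 [1.5y] swap r/2=807/28448: DF=(1 − 807/28448·(0.969500+0.956000))/(1+807/28448) = 9193/10000 ≈ 0.919300
step 4 [2y] swap r/2=431/18793: DF=(1 − 431/18793·(0.969500+0.956000+0.919300))/(1+431/18793) = 4569/5000 ≈ 0.913800
step 5 [2.5y] swap r/2=1/41: DF=(1 − 1/41·(0.969500+0.956000+0.919300+0.913800))/(1+1/41) = 8867/10000 ≈ 0.886700
step 6 [3y] zero: DF = P = 421/500 ≈ 0.842000
step 7 [3.5y] swap r/2=1820/63053: DF=(1 − 1820/63053·(0.969500+0.956000+0.919300+0.913800+0.886700+0.842000))/(1+1820/63053) = 409/500 ≈ 0.818000
step 8 [4y] zero: DF = P = 7803/10000 ≈ 0.780300

1 1/2 1939/2000
2 1 239/250
3 3/2 9193/10000
4 2 4569/5000
5 5/2 8867/10000
6 3 421/500
7 7/2 409/500
8 4 7803/10000
DF(2y) is solved at step 4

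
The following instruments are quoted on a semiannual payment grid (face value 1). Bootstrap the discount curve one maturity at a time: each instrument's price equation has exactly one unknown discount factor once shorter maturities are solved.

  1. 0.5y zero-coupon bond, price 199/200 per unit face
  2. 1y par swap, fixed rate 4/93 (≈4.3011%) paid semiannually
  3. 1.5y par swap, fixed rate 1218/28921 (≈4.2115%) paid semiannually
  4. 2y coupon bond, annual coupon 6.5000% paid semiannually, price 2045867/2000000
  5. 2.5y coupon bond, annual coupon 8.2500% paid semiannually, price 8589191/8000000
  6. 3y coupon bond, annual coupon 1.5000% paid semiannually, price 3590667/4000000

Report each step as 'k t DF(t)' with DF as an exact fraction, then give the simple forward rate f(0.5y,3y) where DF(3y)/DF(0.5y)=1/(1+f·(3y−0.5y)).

1 1/2 199/200
2 1 479/500
3 3/2 9391/10000
4 2 8997/10000
5 5/2 8809/10000
6 3 4281/5000
f(0.5y,3y) = ((199/200)/(4281/5000) − 1)/(5/2) = 1388/21405 ≈ 6.4845%

step 1 [0.5y] zero: DF = P = 199/200 ≈ 0.995000
step 2 [1y] swap r/2=2/93: DF=(1 − 2/93·(0.995000))/(1+2/93) = 479/500 ≈ 0.958000
step 3 [1.5y] swap r/2=609/28921: DF=(1 − 609/28921·(0.995000+0.958000))/(1+609/28921) = 9391/10000 ≈ 0.939100
step 4 [2y] bond c/2=13/400: DF=(2045867/2000000 − 13/400·(0.995000+0.958000+0.939100))/(1+13/400) = 8997/10000 ≈ 0.899700
step 5 [2.5y] bond c/2=33/800: DF=(8589191/8000000 − 33/800·(0.995000+0.958000+0.939100+0.899700))/(1+33/800) = 8809/10000 ≈ 0.880900
step 6 [3y] bond c/2=3/400: DF=(3590667/4000000 − 3/400·(0.995000+0.958000+0.939100+0.899700+0.880900))/(1+3/400) = 4281/5000 ≈ 0.856200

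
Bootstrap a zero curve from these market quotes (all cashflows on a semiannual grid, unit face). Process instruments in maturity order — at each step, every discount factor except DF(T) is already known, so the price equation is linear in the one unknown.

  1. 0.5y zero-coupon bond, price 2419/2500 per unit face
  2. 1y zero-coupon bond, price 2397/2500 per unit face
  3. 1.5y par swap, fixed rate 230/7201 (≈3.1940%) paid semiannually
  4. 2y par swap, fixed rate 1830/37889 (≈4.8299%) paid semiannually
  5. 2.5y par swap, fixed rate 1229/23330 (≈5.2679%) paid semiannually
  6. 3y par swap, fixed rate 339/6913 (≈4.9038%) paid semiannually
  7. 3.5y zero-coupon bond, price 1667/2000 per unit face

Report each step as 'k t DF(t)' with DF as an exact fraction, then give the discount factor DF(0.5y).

step 1 [0.5y] zero: DF = P = 2419/2500 ≈ 0.967600
step 2 [1y] zero: DF = P = 2397/2500 ≈ 0.958800
step 3 [1.5y] swap r/2=115/7201: DF=(1 − 115/7201·(0.967600+0.958800))/(1+115/7201) = 477/500 ≈ 0.954000
step 4 [2y] swap r/2=915/37889: DF=(1 − 915/37889·(0.967600+0.958800+0.954000))/(1+915/37889) = 1817/2000 ≈ 0.908500
step 5 [2.5y] swap r/2=1229/46660: DF=(1 − 1229/46660·(0.967600+0.958800+0.954000+0.908500))/(1+1229/46660) = 8771/10000 ≈ 0.877100
step 6 [3y] swap r/2=339/13826: DF=(1 − 339/13826·(0.967600+0.958800+0.954000+0.908500+0.877100))/(1+339/13826) = 2161/2500 ≈ 0.864400
step 7 [3.5y] zero: DF = P = 1667/2000 ≈ 0.833500

1 1/2 2419/2500
2 1 2397/2500
3 3/2 477/500
4 2 1817/2000
5 5/2 8771/10000
6 3 2161/2500
7 7/2 1667/2000
DF(0.5y) = 2419/2500 ≈ 0.967600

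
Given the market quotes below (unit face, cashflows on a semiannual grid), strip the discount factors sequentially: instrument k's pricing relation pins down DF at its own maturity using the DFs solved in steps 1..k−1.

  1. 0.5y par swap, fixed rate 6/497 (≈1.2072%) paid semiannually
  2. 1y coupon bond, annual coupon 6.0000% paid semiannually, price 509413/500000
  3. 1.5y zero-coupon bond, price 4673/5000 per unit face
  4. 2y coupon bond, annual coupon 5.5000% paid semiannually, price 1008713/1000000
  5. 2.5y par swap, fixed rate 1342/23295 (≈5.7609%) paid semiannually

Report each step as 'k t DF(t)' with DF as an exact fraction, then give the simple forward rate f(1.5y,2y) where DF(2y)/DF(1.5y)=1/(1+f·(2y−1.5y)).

step 1 [0.5y] swap r/2=3/497: DF=(1 − 3/497·(0))/(1+3/497) = 497/500 ≈ 0.994000
step 2 [1y] bond c/2=3/100: DF=(509413/500000 − 3/100·(0.994000))/(1+3/100) = 4801/5000 ≈ 0.960200
step 3 [1.5y] zero: DF = P = 4673/5000 ≈ 0.934600
step 4 [2y] bond c/2=11/400: DF=(1008713/1000000 − 11/400·(0.994000+0.960200+0.934600))/(1+11/400) = 2261/2500 ≈ 0.904400
step 5 [2.5y] swap r/2=671/23295: DF=(1 − 671/23295·(0.994000+0.960200+0.934600+0.904400))/(1+671/23295) = 4329/5000 ≈ 0.865800

1 1/2 497/500
2 1 4801/5000
3 3/2 4673/5000
4 2 2261/2500
5 5/2 4329/5000
f(1.5y,2y) = ((4673/5000)/(2261/2500) − 1)/(1/2) = 151/2261 ≈ 6.6785%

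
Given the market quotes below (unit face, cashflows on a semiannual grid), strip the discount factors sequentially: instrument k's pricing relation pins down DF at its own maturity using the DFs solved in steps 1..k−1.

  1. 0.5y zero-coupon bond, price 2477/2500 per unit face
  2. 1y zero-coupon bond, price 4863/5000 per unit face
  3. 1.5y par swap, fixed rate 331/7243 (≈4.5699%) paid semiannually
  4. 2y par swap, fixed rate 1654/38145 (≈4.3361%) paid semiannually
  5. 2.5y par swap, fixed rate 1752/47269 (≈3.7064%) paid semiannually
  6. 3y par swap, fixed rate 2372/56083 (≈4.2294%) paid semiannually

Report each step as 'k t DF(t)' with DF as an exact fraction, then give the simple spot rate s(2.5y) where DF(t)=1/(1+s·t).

1 1/2 2477/2500
2 1 4863/5000
3 3/2 4669/5000
4 2 9173/10000
5 5/2 2281/2500
6 3 4407/5000
s(2.5y) = (1/(2281/2500) − 1)/(5/2) = 438/11405 ≈ 3.8404%

step 1 [0.5y] zero: DF = P = 2477/2500 ≈ 0.990800
step 2 [1y] zero: DF = P = 4863/5000 ≈ 0.972600
step 3 [1.5y] swap r/2=331/14486: DF=(1 − 331/14486·(0.990800+0.972600))/(1+331/14486) = 4669/5000 ≈ 0.933800
step 4 [2y] swap r/2=827/38145: DF=(1 − 827/38145·(0.990800+0.972600+0.933800))/(1+827/38145) = 9173/10000 ≈ 0.917300
step 5 [2.5y] swap r/2=876/47269: DF=(1 − 876/47269·(0.990800+0.972600+0.933800+0.917300))/(1+876/47269) = 2281/2500 ≈ 0.912400
step 6 [3y] swap r/2=1186/56083: DF=(1 − 1186/56083·(0.990800+0.972600+0.933800+0.917300+0.912400))/(1+1186/56083) = 4407/5000 ≈ 0.881400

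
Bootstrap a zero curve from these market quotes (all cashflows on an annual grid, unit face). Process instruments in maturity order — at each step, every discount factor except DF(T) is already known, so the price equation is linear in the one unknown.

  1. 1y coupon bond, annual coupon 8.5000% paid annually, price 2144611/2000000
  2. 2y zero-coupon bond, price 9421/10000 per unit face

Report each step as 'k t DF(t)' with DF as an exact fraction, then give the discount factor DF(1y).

step 1 [1y] bond c/1=17/200: DF=(2144611/2000000 − 17/200·(0))/(1+17/200) = 9883/10000 ≈ 0.988300
step 2 [2y] zero: DF = P = 9421/10000 ≈ 0.942100

1 1 9883/10000
2 2 9421/10000
DF(1y) = 9883/10000 ≈ 0.988300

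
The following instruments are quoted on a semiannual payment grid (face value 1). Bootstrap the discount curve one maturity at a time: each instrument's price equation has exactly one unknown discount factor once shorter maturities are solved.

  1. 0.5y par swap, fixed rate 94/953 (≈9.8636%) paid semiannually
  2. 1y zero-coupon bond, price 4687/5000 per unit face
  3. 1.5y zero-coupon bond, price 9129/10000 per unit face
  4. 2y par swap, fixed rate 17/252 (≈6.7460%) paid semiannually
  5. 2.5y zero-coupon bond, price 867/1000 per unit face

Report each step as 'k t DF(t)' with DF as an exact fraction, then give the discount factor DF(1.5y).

step 1 [0.5y] swap r/2=47/953: DF=(1 − 47/953·(0))/(1+47/953) = 953/1000 ≈ 0.953000
step 2 [1y] zero: DF = P = 4687/5000 ≈ 0.937400
step 3 [1.5y] zero: DF = P = 9129/10000 ≈ 0.912900
step 4 [2y] swap r/2=17/504: DF=(1 − 17/504·(0.953000+0.937400+0.912900))/(1+17/504) = 8759/10000 ≈ 0.875900
step 5 [2.5y] zero: DF = P = 867/1000 ≈ 0.867000

1 1/2 953/1000
2 1 4687/5000
3 3/2 9129/10000
4 2 8759/10000
5 5/2 867/1000
DF(1.5y) = 9129/10000 ≈ 0.912900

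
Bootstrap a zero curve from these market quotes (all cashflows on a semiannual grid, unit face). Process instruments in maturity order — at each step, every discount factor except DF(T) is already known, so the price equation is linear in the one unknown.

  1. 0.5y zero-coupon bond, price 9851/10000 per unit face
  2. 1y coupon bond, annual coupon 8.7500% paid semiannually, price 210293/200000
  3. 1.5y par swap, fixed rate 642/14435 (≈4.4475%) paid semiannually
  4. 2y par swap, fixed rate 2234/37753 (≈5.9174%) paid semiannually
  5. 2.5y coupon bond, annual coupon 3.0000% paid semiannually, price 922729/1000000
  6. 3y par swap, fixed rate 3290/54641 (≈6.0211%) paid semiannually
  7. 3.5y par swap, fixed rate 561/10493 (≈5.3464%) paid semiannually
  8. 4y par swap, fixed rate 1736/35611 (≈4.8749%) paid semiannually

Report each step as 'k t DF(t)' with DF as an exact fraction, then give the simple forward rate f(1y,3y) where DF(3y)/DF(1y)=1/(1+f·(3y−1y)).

step 1 [0.5y] zero: DF = P = 9851/10000 ≈ 0.985100
step 2 [1y] bond c/2=7/160: DF=(210293/200000 − 7/160·(0.985100))/(1+7/160) = 9661/10000 ≈ 0.966100
step 3 [1.5y] swap r/2=321/14435: DF=(1 − 321/14435·(0.985100+0.966100))/(1+321/14435) = 4679/5000 ≈ 0.935800
step 4 [2y] swap r/2=1117/37753: DF=(1 − 1117/37753·(0.985100+0.966100+0.935800))/(1+1117/37753) = 8883/10000 ≈ 0.888300
step 5 [2.5y] bond c/2=3/200: DF=(922729/1000000 − 3/200·(0.985100+0.966100+0.935800+0.888300))/(1+3/200) = 8533/10000 ≈ 0.853300
step 6 [3y] swap r/2=1645/54641: DF=(1 − 1645/54641·(0.985100+0.966100+0.935800+0.888300+0.853300))/(1+1645/54641) = 1671/2000 ≈ 0.835500
step 7 [3.5y] swap r/2=561/20986: DF=(1 − 561/20986·(0.985100+0.966100+0.935800+0.888300+0.853300+0.835500))/(1+561/20986) = 8317/10000 ≈ 0.831700
step 8 [4y] swap r/2=868/35611: DF=(1 − 868/35611·(0.985100+0.966100+0.935800+0.888300+0.853300+0.835500+0.831700))/(1+868/35611) = 1033/1250 ≈ 0.826400

1 1/2 9851/10000
2 1 9661/10000
3 3/2 4679/5000
4 2 8883/10000
5 5/2 8533/10000
6 3 1671/2000
7 7/2 8317/10000
8 4 1033/1250
f(1y,3y) = ((9661/10000)/(1671/2000) − 1)/(2) = 653/8355 ≈ 7.8157%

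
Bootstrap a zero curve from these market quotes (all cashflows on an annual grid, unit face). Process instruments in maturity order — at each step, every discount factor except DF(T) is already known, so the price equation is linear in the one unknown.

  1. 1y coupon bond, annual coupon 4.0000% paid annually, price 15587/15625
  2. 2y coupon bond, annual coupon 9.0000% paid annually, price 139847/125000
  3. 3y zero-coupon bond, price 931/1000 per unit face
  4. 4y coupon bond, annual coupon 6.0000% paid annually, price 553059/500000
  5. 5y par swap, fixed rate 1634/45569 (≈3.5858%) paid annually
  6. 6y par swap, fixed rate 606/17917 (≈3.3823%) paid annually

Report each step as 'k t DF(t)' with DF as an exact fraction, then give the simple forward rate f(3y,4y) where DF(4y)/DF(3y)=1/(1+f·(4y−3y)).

1 1 1199/1250
2 2 592/625
3 3 931/1000
4 4 8829/10000
5 5 4183/5000
6 6 4091/5000
f(3y,4y) = ((931/1000)/(8829/10000) − 1)/(1) = 481/8829 ≈ 5.4480%

step 1 [1y] bond c/1=1/25: DF=(15587/15625 − 1/25·(0))/(1+1/25) = 1199/1250 ≈ 0.959200
step 2 [2y] bond c/1=9/100: DF=(139847/125000 − 9/100·(0.959200))/(1+9/100) = 592/625 ≈ 0.947200
step 3 [3y] zero: DF = P = 931/1000 ≈ 0.931000
step 4 [4y] bond c/1=3/50: DF=(553059/500000 − 3/50·(0.959200+0.947200+0.931000))/(1+3/50) = 8829/10000 ≈ 0.882900
step 5 [5y] swap r/1=1634/45569: DF=(1 − 1634/45569·(0.959200+0.947200+0.931000+0.882900))/(1+1634/45569) = 4183/5000 ≈ 0.836600
step 6 [6y] swap r/1=606/17917: DF=(1 − 606/17917·(0.959200+0.947200+0.931000+0.882900+0.836600))/(1+606/17917) = 4091/5000 ≈ 0.818200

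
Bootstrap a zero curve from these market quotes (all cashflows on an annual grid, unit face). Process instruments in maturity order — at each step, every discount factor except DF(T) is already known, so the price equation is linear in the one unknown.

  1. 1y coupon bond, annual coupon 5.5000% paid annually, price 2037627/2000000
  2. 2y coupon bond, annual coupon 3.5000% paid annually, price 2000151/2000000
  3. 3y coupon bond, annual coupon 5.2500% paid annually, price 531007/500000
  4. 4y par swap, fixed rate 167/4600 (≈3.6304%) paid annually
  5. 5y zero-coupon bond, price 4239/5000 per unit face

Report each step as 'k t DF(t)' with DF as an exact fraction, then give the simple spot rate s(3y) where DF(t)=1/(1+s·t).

step 1 [1y] bond c/1=11/200: DF=(2037627/2000000 − 11/200·(0))/(1+11/200) = 9657/10000 ≈ 0.965700
step 2 [2y] bond c/1=7/200: DF=(2000151/2000000 − 7/200·(0.965700))/(1+7/200) = 1167/1250 ≈ 0.933600
step 3 [3y] bond c/1=21/400: DF=(531007/500000 − 21/400·(0.965700+0.933600))/(1+21/400) = 9143/10000 ≈ 0.914300
step 4 [4y] swap r/1=167/4600: DF=(1 − 167/4600·(0.965700+0.933600+0.914300))/(1+167/4600) = 1083/1250 ≈ 0.866400
step 5 [5y] zero: DF = P = 4239/5000 ≈ 0.847800

1 1 9657/10000
2 2 1167/1250
3 3 9143/10000
4 4 1083/1250
5 5 4239/5000
s(3y) = (1/(9143/10000) − 1)/(3) = 857/27429 ≈ 3.1244%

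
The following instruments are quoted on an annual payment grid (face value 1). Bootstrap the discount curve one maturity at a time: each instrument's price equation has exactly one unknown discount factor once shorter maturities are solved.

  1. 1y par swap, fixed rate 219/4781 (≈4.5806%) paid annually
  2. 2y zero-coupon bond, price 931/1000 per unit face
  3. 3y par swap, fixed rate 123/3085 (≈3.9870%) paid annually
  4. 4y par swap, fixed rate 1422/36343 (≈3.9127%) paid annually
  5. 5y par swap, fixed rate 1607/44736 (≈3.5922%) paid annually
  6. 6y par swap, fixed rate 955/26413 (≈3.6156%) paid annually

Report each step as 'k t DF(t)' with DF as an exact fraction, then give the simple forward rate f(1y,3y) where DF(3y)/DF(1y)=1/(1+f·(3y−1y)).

step 1 [1y] swap r/1=219/4781: DF=(1 − 219/4781·(0))/(1+219/4781) = 4781/5000 ≈ 0.956200
step 2 [2y] zero: DF = P = 931/1000 ≈ 0.931000
step 3 [3y] swap r/1=123/3085: DF=(1 − 123/3085·(0.956200+0.931000))/(1+123/3085) = 8893/10000 ≈ 0.889300
step 4 [4y] swap r/1=1422/36343: DF=(1 − 1422/36343·(0.956200+0.931000+0.889300))/(1+1422/36343) = 4289/5000 ≈ 0.857800
step 5 [5y] swap r/1=1607/44736: DF=(1 − 1607/44736·(0.956200+0.931000+0.889300+0.857800))/(1+1607/44736) = 8393/10000 ≈ 0.839300
step 6 [6y] swap r/1=955/26413: DF=(1 − 955/26413·(0.956200+0.931000+0.889300+0.857800+0.839300))/(1+955/26413) = 809/1000 ≈ 0.809000

1 1 4781/5000
2 2 931/1000
3 3 8893/10000
4 4 4289/5000
5 5 8393/10000
6 6 809/1000
f(1y,3y) = ((4781/5000)/(8893/10000) − 1)/(2) = 669/17786 ≈ 3.7614%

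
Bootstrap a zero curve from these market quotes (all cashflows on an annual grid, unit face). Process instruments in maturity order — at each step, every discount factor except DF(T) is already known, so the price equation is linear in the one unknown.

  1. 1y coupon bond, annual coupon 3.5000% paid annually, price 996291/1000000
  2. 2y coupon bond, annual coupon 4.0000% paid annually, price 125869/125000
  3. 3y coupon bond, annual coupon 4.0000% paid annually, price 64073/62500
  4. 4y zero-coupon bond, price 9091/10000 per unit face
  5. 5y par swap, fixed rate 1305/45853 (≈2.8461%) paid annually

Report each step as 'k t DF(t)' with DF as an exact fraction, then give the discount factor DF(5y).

step 1 [1y] bond c/1=7/200: DF=(996291/1000000 − 7/200·(0))/(1+7/200) = 4813/5000 ≈ 0.962600
step 2 [2y] bond c/1=1/25: DF=(125869/125000 − 1/25·(0.962600))/(1+1/25) = 582/625 ≈ 0.931200
step 3 [3y] bond c/1=1/25: DF=(64073/62500 − 1/25·(0.962600+0.931200))/(1+1/25) = 9129/10000 ≈ 0.912900
step 4 [4y] zero: DF = P = 9091/10000 ≈ 0.909100
step 5 [5y] swap r/1=1305/45853: DF=(1 − 1305/45853·(0.962600+0.931200+0.912900+0.909100))/(1+1305/45853) = 1739/2000 ≈ 0.869500

1 1 4813/5000
2 2 582/625
3 3 9129/10000
4 4 9091/10000
5 5 1739/2000
DF(5y) = 1739/2000 ≈ 0.869500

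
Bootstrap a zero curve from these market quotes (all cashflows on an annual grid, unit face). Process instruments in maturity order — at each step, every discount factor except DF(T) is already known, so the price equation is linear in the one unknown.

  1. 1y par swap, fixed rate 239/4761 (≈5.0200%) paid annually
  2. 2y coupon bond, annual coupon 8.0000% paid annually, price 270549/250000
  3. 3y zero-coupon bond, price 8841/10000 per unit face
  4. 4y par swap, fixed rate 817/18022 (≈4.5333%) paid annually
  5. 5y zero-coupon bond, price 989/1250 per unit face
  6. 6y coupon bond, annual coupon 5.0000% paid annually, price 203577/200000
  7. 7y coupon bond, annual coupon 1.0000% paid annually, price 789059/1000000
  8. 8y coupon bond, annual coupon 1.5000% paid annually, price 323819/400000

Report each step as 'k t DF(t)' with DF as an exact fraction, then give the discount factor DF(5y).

1 1 4761/5000
2 2 1863/2000
3 3 8841/10000
4 4 4183/5000
5 5 989/1250
6 6 7601/10000
7 7 3651/5000
8 8 3553/5000
DF(5y) = 989/1250 ≈ 0.791200

step 1 [1y] swap r/1=239/4761: DF=(1 − 239/4761·(0))/(1+239/4761) = 4761/5000 ≈ 0.952200
step 2 [2y] bond c/1=2/25: DF=(270549/250000 − 2/25·(0.952200))/(1+2/25) = 1863/2000 ≈ 0.931500
step 3 [3y] zero: DF = P = 8841/10000 ≈ 0.884100
step 4 [4y] swap r/1=817/18022: DF=(1 − 817/18022·(0.952200+0.931500+0.884100))/(1+817/18022) = 4183/5000 ≈ 0.836600
step 5 [5y] zero: DF = P = 989/1250 ≈ 0.791200
step 6 [6y] bond c/1=1/20: DF=(203577/200000 − 1/20·(0.952200+0.931500+0.884100+0.836600+0.791200))/(1+1/20) = 7601/10000 ≈ 0.760100
step 7 [7y] bond c/1=1/100: DF=(789059/1000000 − 1/100·(0.952200+0.931500+0.884100+0.836600+0.791200+0.760100))/(1+1/100) = 3651/5000 ≈ 0.730200
step 8 [8y] bond c/1=3/200: DF=(323819/400000 − 3/200·(0.952200+0.931500+0.884100+0.836600+0.791200+0.760100+0.730200))/(1+3/200) = 3553/5000 ≈ 0.710600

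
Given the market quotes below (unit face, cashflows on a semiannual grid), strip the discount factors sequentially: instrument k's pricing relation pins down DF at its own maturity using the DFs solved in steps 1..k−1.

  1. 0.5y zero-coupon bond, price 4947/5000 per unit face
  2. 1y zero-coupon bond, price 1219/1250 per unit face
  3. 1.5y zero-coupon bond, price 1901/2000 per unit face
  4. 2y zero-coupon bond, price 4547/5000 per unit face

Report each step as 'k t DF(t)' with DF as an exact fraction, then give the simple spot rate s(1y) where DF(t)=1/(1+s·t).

step 1 [0.5y] zero: DF = P = 4947/5000 ≈ 0.989400
step 2 [1y] zero: DF = P = 1219/1250 ≈ 0.975200
step 3 [1.5y] zero: DF = P = 1901/2000 ≈ 0.950500
step 4 [2y] zero: DF = P = 4547/5000 ≈ 0.909400

1 1/2 4947/5000
2 1 1219/1250
3 3/2 1901/2000
4 2 4547/5000
s(1y) = (1/(1219/1250) − 1)/(1) = 31/1219 ≈ 2.5431%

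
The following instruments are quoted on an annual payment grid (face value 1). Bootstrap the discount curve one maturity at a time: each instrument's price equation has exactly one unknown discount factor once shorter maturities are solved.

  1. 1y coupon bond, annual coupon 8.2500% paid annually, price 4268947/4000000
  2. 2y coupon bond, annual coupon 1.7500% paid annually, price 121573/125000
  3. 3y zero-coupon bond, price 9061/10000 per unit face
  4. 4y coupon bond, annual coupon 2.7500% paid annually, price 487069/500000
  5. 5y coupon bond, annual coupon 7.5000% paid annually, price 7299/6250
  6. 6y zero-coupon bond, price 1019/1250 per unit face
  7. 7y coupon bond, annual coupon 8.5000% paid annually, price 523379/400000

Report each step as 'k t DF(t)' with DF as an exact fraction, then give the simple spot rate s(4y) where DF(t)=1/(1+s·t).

1 1 9859/10000
2 2 9389/10000
3 3 9061/10000
4 4 8723/10000
5 5 207/250
6 6 1019/1250
7 7 7871/10000
s(4y) = (1/(8723/10000) − 1)/(4) = 1277/34892 ≈ 3.6599%

step 1 [1y] bond c/1=33/400: DF=(4268947/4000000 − 33/400·(0))/(1+33/400) = 9859/10000 ≈ 0.985900
step 2 [2y] bond c/1=7/400: DF=(121573/125000 − 7/400·(0.985900))/(1+7/400) = 9389/10000 ≈ 0.938900
step 3 [3y] zero: DF = P = 9061/10000 ≈ 0.906100
step 4 [4y] bond c/1=11/400: DF=(487069/500000 − 11/400·(0.985900+0.938900+0.906100))/(1+11/400) = 8723/10000 ≈ 0.872300
step 5 [5y] bond c/1=3/40: DF=(7299/6250 − 3/40·(0.985900+0.938900+0.906100+0.872300))/(1+3/40) = 207/250 ≈ 0.828000
step 6 [6y] zero: DF = P = 1019/1250 ≈ 0.815200
step 7 [7y] bond c/1=17/200: DF=(523379/400000 − 17/200·(0.985900+0.938900+0.906100+0.872300+0.828000+0.815200))/(1+17/200) = 7871/10000 ≈ 0.787100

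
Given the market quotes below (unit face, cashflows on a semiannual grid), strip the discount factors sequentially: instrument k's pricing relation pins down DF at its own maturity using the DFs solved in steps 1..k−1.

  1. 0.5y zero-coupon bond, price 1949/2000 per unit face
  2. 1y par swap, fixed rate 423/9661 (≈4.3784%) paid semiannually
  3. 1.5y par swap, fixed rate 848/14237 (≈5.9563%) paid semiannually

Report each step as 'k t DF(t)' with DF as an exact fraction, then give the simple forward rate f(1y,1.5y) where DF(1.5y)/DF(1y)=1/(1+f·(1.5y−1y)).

step 1 [0.5y] zero: DF = P = 1949/2000 ≈ 0.974500
step 2 [1y] swap r/2=423/19322: DF=(1 − 423/19322·(0.974500))/(1+423/19322) = 9577/10000 ≈ 0.957700
step 3 [1.5y] swap r/2=424/14237: DF=(1 − 424/14237·(0.974500+0.957700))/(1+424/14237) = 572/625 ≈ 0.915200

1 1/2 1949/2000
2 1 9577/10000
3 3/2 572/625
f(1y,1.5y) = ((9577/10000)/(572/625) − 1)/(1/2) = 425/4576 ≈ 9.2876%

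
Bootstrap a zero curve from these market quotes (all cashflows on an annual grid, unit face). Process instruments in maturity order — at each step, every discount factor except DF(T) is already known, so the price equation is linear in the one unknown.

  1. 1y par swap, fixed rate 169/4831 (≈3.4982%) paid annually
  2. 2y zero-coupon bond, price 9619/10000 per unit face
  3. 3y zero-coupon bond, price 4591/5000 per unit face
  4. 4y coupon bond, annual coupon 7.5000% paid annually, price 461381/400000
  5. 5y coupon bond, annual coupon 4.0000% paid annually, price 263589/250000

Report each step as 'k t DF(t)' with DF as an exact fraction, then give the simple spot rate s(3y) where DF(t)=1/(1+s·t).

1 1 4831/5000
2 2 9619/10000
3 3 4591/5000
4 4 1093/1250
5 5 8707/10000
s(3y) = (1/(4591/5000) − 1)/(3) = 409/13773 ≈ 2.9696%

step 1 [1y] swap r/1=169/4831: DF=(1 − 169/4831·(0))/(1+169/4831) = 4831/5000 ≈ 0.966200
step 2 [2y] zero: DF = P = 9619/10000 ≈ 0.961900
step 3 [3y] zero: DF = P = 4591/5000 ≈ 0.918200
step 4 [4y] bond c/1=3/40: DF=(461381/400000 − 3/40·(0.966200+0.961900+0.918200))/(1+3/40) = 1093/1250 ≈ 0.874400
step 5 [5y] bond c/1=1/25: DF=(263589/250000 − 1/25·(0.966200+0.961900+0.918200+0.874400))/(1+1/25) = 8707/10000 ≈ 0.870700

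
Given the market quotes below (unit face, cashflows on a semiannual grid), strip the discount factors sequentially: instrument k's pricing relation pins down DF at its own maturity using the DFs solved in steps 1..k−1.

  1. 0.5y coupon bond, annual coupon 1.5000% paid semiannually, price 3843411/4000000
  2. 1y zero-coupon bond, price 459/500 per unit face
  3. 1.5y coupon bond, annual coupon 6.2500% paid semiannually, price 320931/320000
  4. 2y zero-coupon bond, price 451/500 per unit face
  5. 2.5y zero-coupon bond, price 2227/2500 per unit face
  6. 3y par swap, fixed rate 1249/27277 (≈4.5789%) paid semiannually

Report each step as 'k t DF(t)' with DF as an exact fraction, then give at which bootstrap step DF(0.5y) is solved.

1 1/2 9537/10000
2 1 459/500
3 3/2 4579/5000
4 2 451/500
5 5/2 2227/2500
6 3 8751/10000
DF(0.5y) is solved at step 1

step 1 [0.5y] bond c/2=3/400: DF=(3843411/4000000 − 3/400·(0))/(1+3/400) = 9537/10000 ≈ 0.953700
step 2 [1y] zero: DF = P = 459/500 ≈ 0.918000
step 3 [1.5y] bond c/2=1/32: DF=(320931/320000 − 1/32·(0.953700+0.918000))/(1+1/32) = 4579/5000 ≈ 0.915800
step 4 [2y] zero: DF = P = 451/500 ≈ 0.902000
step 5 [2.5y] zero: DF = P = 2227/2500 ≈ 0.890800
step 6 [3y] swap r/2=1249/54554: DF=(1 − 1249/54554·(0.953700+0.918000+0.915800+0.902000+0.890800))/(1+1249/54554) = 8751/10000 ≈ 0.875100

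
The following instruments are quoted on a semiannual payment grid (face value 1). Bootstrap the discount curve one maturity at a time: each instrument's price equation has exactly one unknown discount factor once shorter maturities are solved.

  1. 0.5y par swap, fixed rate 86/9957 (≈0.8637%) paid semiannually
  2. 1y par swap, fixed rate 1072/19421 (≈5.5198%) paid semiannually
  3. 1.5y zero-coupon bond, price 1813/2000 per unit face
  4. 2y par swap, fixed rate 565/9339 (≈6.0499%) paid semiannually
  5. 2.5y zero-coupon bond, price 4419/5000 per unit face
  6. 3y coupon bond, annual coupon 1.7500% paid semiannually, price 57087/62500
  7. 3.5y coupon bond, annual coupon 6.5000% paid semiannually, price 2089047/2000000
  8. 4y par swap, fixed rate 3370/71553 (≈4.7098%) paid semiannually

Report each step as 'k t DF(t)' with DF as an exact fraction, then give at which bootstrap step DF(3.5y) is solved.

1 1/2 9957/10000
2 1 1183/1250
3 3/2 1813/2000
4 2 887/1000
5 5/2 4419/5000
6 3 4327/5000
7 7/2 839/1000
8 4 1663/2000
DF(3.5y) is solved at step 7

step 1 [0.5y] swap r/2=43/9957: DF=(1 − 43/9957·(0))/(1+43/9957) = 9957/10000 ≈ 0.995700
step 2 [1y] swap r/2=536/19421: DF=(1 − 536/19421·(0.995700))/(1+536/19421) = 1183/1250 ≈ 0.946400
step 3 [1.5y] zero: DF = P = 1813/2000 ≈ 0.906500
step 4 [2y] swap r/2=565/18678: DF=(1 − 565/18678·(0.995700+0.946400+0.906500))/(1+565/18678) = 887/1000 ≈ 0.887000
step 5 [2.5y] zero: DF = P = 4419/5000 ≈ 0.883800
step 6 [3y] bond c/2=7/800: DF=(57087/62500 − 7/800·(0.995700+0.946400+0.906500+0.887000+0.883800))/(1+7/800) = 4327/5000 ≈ 0.865400
step 7 [3.5y] bond c/2=13/400: DF=(2089047/2000000 − 13/400·(0.995700+0.946400+0.906500+0.887000+0.883800+0.865400))/(1+13/400) = 839/1000 ≈ 0.839000
step 8 [4y] swap r/2=1685/71553: DF=(1 − 1685/71553·(0.995700+0.946400+0.906500+0.887000+0.883800+0.865400+0.839000))/(1+1685/71553) = 1663/2000 ≈ 0.831500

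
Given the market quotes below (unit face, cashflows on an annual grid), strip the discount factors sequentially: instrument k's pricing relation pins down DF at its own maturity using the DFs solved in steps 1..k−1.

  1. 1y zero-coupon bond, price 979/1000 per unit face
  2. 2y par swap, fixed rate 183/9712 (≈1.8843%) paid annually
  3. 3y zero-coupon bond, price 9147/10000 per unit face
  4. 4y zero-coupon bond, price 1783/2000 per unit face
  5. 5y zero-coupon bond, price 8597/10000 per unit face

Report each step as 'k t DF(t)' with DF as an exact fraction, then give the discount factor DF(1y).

step 1 [1y] zero: DF = P = 979/1000 ≈ 0.979000
step 2 [2y] swap r/1=183/9712: DF=(1 − 183/9712·(0.979000))/(1+183/9712) = 4817/5000 ≈ 0.963400
step 3 [3y] zero: DF = P = 9147/10000 ≈ 0.914700
step 4 [4y] zero: DF = P = 1783/2000 ≈ 0.891500
step 5 [5y] zero: DF = P = 8597/10000 ≈ 0.859700

1 1 979/1000
2 2 4817/5000
3 3 9147/10000
4 4 1783/2000
5 5 8597/10000
DF(1y) = 979/1000 ≈ 0.979000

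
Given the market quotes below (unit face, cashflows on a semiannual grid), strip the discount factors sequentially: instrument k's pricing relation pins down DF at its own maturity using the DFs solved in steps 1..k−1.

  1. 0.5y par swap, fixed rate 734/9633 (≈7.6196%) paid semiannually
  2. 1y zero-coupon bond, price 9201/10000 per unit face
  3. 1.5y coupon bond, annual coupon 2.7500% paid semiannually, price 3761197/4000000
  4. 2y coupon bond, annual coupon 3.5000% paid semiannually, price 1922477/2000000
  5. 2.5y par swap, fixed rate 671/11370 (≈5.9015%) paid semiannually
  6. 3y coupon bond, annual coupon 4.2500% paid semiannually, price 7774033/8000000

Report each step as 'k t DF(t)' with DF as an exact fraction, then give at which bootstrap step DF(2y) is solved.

1 1/2 9633/10000
2 1 9201/10000
3 3/2 451/500
4 2 1121/1250
5 5/2 4329/5000
6 3 8569/10000
DF(2y) is solved at step 4

step 1 [0.5y] swap r/2=367/9633: DF=(1 − 367/9633·(0))/(1+367/9633) = 9633/10000 ≈ 0.963300
step 2 [1y] zero: DF = P = 9201/10000 ≈ 0.920100
step 3 [1.5y] bond c/2=11/800: DF=(3761197/4000000 − 11/800·(0.963300+0.920100))/(1+11/800) = 451/500 ≈ 0.902000
step 4 [2y] bond c/2=7/400: DF=(1922477/2000000 − 7/400·(0.963300+0.920100+0.902000))/(1+7/400) = 1121/1250 ≈ 0.896800
step 5 [2.5y] swap r/2=671/22740: DF=(1 − 671/22740·(0.963300+0.920100+0.902000+0.896800))/(1+671/22740) = 4329/5000 ≈ 0.865800
step 6 [3y] bond c/2=17/800: DF=(7774033/8000000 − 17/800·(0.963300+0.920100+0.902000+0.896800+0.865800))/(1+17/800) = 8569/10000 ≈ 0.856900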